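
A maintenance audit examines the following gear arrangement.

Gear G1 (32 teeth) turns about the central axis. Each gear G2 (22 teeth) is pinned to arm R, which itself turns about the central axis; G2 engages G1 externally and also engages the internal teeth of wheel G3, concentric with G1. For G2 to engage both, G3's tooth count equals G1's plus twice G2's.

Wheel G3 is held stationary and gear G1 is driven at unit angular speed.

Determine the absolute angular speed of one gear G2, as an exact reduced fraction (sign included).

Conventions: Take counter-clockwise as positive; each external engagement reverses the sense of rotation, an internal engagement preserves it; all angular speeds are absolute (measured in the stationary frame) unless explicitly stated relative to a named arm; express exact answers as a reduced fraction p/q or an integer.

-8/11

topology: planetary set — G1 32T / G2 22T / G3 76T, arm = carrier (Willis)
ring teeth: 32 + 2·22 = 76
32(ω_sun−ω_arm) = −76(ω_ring−ω_arm),  ω_ring = 0, ω_sun = 1
32(1−ω_arm) = −76(0−ω_arm)  ⇒  108·ω_arm = 32  ⇒  ω_arm = 8/27
sun–planet mesh: 32·(1−8/27) = −22·(ω_p−ω_arm)  ⇒  ω_p−ω_arm = -304/297
ω_p = 8/27 − 304/297 = -8/11
exact speed ratio = -8/11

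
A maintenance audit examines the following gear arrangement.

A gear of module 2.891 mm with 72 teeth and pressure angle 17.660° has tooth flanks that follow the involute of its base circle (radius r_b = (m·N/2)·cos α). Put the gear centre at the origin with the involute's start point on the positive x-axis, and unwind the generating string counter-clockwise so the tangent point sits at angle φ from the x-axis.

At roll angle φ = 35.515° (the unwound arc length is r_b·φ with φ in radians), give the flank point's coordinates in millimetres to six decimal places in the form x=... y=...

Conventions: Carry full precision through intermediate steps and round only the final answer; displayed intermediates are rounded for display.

x=116.431667 y=7.574485

recognized (one wheel, involute flank): single-mesh tooth geometry, m = 2.891, N = 72
pitch radius r_p = m·N/2 = 2.891·72/2 = 104.076000
base radius r_b = r_p·cos α = 104.076000·cos 17.660° = 99.171263
roll angle φ = 35.515° = 0.61985368 rad
x = r_b·(cos φ + φ·sin φ) = 116.431667
y = r_b·(sin φ − φ·cos φ) = 7.574485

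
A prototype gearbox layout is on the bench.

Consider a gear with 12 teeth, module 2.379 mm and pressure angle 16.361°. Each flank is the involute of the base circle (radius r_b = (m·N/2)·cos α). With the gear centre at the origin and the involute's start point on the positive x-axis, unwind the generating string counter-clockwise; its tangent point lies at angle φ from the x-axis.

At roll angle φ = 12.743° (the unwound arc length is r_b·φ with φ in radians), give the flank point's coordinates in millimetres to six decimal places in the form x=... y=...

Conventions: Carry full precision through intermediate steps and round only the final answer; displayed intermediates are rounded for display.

x=14.030546 y=0.049977

single-mesh involute tooth geometry (12T wheel at module 2.379)
pitch radius r_p = m·N/2 = 2.379·12/2 = 14.274000
base radius r_b = r_p·cos α = 14.274000·cos 16.361° = 13.695988
roll angle φ = 12.743° = 0.22240731 rad
x = r_b·(cos φ + φ·sin φ) = 14.030546
y = r_b·(sin φ − φ·cos φ) = 0.049977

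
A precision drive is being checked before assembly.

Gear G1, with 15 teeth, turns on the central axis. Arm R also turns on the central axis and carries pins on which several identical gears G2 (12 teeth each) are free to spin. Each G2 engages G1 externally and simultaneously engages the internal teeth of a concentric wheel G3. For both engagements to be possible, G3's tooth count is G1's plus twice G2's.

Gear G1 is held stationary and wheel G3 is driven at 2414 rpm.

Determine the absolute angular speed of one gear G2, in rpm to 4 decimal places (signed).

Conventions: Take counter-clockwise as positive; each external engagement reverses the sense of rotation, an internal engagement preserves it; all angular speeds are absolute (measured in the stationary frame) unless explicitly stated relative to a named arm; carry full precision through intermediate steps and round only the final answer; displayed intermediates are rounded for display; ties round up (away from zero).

recognized (axles ride arm R): planetary set, 15/12/39 teeth
normalise by the input: solve with ω_ring = 1, then scale by 2414 rpm
ring teeth: 15 + 2·12 = 39
15(ω_sun−ω_arm) = −39(ω_ring−ω_arm),  ω_sun = 0, ω_ring = 1
15(0−ω_arm) = −39(1−ω_arm)  ⇒  54·ω_arm = 39  ⇒  ω_arm = 13/18
sun–planet mesh: 15·(0−13/18) = −12·(ω_p−ω_arm)  ⇒  ω_p−ω_arm = 65/72
ω_p = 13/18 + 65/72 = 13/8
scale: ω_p = 13/8 × 2414 rpm = +3922.7500 rpm

+3922.7500 rpm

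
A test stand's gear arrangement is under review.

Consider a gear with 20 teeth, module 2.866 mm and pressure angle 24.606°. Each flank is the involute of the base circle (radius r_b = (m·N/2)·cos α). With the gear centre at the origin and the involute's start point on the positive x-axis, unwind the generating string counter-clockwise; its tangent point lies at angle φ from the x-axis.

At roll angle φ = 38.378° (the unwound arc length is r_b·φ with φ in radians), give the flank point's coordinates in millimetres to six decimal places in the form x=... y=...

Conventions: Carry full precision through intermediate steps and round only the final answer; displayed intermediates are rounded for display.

x=31.263452 y=2.495044

topology: single-mesh involute geometry — m = 2.866, N = 20
pitch radius r_p = m·N/2 = 2.866·20/2 = 28.660000
base radius r_b = r_p·cos α = 28.660000·cos 24.606° = 26.057457
roll angle φ = 38.378° = 0.66982246 rad
x = r_b·(cos φ + φ·sin φ) = 31.263452
y = r_b·(sin φ − φ·cos φ) = 2.495044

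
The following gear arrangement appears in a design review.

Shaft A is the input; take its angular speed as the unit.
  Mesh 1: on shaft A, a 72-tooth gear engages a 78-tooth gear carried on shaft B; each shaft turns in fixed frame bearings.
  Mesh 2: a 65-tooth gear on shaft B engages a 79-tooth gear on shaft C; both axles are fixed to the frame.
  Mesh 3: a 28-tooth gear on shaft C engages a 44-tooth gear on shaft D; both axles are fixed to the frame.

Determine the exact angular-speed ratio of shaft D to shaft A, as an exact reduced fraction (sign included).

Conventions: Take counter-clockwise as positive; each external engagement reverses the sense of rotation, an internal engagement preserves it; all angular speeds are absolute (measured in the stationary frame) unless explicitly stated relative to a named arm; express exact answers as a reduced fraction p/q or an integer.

class = fixed-axis compound train [3 meshes; 3 ratios multiply, 3 sense flips]
mesh 1 [72T→78T]: running ratio 12/13, sense −
mesh 2 [65T→79T]: running ratio 60/79, sense +
mesh 3 [28T→44T]: running ratio 420/869, sense −
ω_out/ω_in = -420/869

-420/869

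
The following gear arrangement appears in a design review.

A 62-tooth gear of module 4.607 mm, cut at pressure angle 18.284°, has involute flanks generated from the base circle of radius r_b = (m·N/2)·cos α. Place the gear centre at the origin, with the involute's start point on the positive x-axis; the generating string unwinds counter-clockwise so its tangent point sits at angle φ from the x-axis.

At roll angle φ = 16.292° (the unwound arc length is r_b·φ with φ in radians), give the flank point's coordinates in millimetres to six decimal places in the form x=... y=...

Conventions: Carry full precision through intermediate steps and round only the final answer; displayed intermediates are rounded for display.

x=140.978492 y=1.030859

class = single-mesh tooth geometry [base-circle involute, m = 4.607, 62T]
pitch radius r_p = m·N/2 = 4.607·62/2 = 142.817000
base radius r_b = r_p·cos α = 142.817000·cos 18.284° = 135.606616
roll angle φ = 16.292° = 0.28434904 rad
x = r_b·(cos φ + φ·sin φ) = 140.978492
y = r_b·(sin φ − φ·cos φ) = 1.030859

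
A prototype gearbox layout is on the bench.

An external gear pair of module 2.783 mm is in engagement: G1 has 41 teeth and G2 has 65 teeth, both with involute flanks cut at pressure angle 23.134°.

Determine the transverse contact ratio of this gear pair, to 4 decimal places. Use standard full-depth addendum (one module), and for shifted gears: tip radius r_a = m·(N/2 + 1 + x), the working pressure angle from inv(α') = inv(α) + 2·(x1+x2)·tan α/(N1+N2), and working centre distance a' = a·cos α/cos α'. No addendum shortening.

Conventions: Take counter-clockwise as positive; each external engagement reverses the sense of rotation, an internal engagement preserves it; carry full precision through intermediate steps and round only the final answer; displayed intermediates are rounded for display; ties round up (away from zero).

1.6092

topology: single-mesh involute geometry — m = 2.783, 41T/65T pair
base radii: r_b1 = 52.463904, r_b2 = 83.174482
tip radii: r_a1 = 59.834500, r_a2 = 93.230500
no profile shift: α' = α, a' = a
action lengths: √(r_a1²−r_b1²) = 28.769882, √(r_a2²−r_b2²) = 42.118067
base pitch p_b = π·m·cos α = 8.040011
CR = (28.769882 + 42.118067 − 147.499000·sin 23.13400°)/8.040011 = 1.609217
contact ratio ≈ 1.6092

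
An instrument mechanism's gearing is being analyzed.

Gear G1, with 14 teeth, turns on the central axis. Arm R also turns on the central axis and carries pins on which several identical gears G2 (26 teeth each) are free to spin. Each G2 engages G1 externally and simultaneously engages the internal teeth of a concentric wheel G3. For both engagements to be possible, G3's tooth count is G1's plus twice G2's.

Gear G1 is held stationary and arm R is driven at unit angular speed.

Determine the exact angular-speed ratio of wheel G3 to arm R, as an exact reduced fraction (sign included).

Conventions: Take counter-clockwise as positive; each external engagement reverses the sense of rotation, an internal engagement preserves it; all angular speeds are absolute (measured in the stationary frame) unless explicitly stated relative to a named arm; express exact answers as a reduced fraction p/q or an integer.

planetary set (14T centre, 26T on arm, 66T internal) — Willis relation
ring teeth: 14 + 2·26 = 66
14(ω_sun−ω_arm) = −66(ω_ring−ω_arm),  ω_sun = 0, ω_arm = 1
ω_ring = 1 − (14/66)(0−1) = 40/33
ω_out/ω_in = 40/33

40/33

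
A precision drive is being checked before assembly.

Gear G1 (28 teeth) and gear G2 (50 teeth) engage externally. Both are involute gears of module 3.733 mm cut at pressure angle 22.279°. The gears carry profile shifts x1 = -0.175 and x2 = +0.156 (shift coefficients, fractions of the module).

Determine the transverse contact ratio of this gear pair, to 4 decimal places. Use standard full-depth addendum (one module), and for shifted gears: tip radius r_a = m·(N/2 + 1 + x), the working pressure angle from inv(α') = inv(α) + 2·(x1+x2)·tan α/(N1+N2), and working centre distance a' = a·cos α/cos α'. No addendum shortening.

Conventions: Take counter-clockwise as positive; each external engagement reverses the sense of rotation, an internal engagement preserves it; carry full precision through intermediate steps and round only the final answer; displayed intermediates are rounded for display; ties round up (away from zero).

1.6091

topology: single-mesh involute geometry — m = 3.733, 28T/50T pair
base radii: r_b1 = 48.360576, r_b2 = 86.358171
tip radii: r_a1 = 55.341725, r_a2 = 97.640348
inv(α') = inv(22.279°) + 2·(-0.175+0.156)·tan α/(28+50) = 0.02066028  ⇒  α' = 22.21064°
a' = a·cos α / cos α' = 145.5870·cos 22.279°/cos 22.21064° = 145.515970
action lengths: √(r_a1²−r_b1²) = 26.906528, √(r_a2²−r_b2²) = 45.562089
base pitch p_b = π·m·cos α = 10.852088
CR = (26.906528 + 45.562089 − 145.515970·sin 22.21064°)/10.852088 = 1.609067
contact ratio ≈ 1.6091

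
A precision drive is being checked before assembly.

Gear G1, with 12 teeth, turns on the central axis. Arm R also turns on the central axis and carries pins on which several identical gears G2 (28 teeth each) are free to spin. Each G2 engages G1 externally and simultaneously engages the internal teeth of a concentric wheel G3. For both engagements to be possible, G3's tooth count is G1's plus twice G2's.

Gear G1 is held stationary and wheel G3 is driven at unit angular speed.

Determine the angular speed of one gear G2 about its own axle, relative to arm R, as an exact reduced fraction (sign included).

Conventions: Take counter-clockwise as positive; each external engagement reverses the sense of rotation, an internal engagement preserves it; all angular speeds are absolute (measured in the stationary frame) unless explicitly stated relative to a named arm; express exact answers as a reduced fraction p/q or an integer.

51/140

class = planetary set [G3 = 12+2·28 = 68; Willis about the carrier]
ring teeth: 12 + 2·28 = 68
12(ω_sun−ω_arm) = −68(ω_ring−ω_arm),  ω_sun = 0, ω_ring = 1
12(0−ω_arm) = −68(1−ω_arm)  ⇒  80·ω_arm = 68  ⇒  ω_arm = 17/20
sun–planet mesh: 12·(0−17/20) = −28·(ω_p−ω_arm)  ⇒  ω_p−ω_arm = 51/140
exact speed ratio = 51/140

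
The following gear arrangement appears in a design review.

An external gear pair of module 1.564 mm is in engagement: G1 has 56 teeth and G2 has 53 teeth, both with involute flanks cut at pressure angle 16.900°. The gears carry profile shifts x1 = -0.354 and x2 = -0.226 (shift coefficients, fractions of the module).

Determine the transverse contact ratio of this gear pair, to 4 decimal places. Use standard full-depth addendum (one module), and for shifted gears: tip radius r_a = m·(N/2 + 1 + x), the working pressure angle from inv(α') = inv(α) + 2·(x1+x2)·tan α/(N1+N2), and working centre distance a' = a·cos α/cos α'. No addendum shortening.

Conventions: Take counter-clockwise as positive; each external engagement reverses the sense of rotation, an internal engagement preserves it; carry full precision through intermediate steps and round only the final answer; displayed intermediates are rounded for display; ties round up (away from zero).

single-mesh involute tooth geometry (56T engaging 53T at module 1.564)
base radii: r_b1 = 41.900780, r_b2 = 39.656096
tip radii: r_a1 = 44.802344, r_a2 = 42.656536
inv(α') = inv(16.900°) + 2·(-0.354-0.226)·tan α/(56+53) = 0.00562924  ⇒  α' = 14.57192°
a' = a·cos α / cos α' = 85.2380·cos 16.900°/cos 14.57192° = 84.267547
action lengths: √(r_a1²−r_b1²) = 15.861104, √(r_a2²−r_b2²) = 15.715411
base pitch p_b = π·m·cos α = 4.701257
CR = (15.861104 + 15.715411 − 84.267547·sin 14.57192°)/4.701257 = 2.206901
contact ratio ≈ 2.2069

2.2069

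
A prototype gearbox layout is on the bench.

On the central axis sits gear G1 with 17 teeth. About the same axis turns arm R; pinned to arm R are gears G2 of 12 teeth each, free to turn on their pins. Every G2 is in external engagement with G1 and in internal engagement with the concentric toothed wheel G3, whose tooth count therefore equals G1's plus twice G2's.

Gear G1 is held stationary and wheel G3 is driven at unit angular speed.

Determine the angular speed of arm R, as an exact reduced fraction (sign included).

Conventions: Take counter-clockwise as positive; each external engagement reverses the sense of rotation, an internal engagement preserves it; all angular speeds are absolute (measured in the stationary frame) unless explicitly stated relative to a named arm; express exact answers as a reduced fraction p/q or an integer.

41/58

class = planetary set [G3 = 17+2·12 = 41; Willis about the carrier]
ring teeth: 17 + 2·12 = 41
17(ω_sun−ω_arm) = −41(ω_ring−ω_arm),  ω_sun = 0, ω_ring = 1
17(0−ω_arm) = −41(1−ω_arm)  ⇒  58·ω_arm = 41  ⇒  ω_arm = 41/58
exact speed ratio = 41/58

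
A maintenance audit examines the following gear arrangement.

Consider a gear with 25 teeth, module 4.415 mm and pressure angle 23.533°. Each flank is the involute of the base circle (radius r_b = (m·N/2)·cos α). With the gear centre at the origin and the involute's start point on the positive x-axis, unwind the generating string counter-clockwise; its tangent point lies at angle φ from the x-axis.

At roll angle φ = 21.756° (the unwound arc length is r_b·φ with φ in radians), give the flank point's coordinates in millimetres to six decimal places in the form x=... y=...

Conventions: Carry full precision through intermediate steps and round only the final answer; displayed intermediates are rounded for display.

recognized (one wheel, involute flank): single-mesh tooth geometry, m = 4.415, N = 25
pitch radius r_p = m·N/2 = 4.415·25/2 = 55.187500
base radius r_b = r_p·cos α = 55.187500·cos 23.533° = 50.597570
roll angle φ = 21.756° = 0.37971383 rad
x = r_b·(cos φ + φ·sin φ) = 54.114782
y = r_b·(sin φ − φ·cos φ) = 0.910129

x=54.114782 y=0.910129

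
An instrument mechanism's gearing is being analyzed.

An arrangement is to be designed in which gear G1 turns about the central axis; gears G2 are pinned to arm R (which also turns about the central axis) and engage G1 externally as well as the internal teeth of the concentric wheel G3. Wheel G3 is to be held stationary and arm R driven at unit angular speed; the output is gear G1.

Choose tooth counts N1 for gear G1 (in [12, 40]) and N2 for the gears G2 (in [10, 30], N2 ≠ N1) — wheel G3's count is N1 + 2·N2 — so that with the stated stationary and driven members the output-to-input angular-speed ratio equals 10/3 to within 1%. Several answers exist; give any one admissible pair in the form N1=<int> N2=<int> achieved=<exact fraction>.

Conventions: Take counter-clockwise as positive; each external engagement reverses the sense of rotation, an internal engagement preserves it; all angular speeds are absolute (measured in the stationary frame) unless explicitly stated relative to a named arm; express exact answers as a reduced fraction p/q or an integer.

planetary set to be sized for 10/3 (Willis relation)
Willis with ω_ring = 0: ω_sun/ω_arm = (N1+N3)/N1; set equal to 10/3  ⇒  N3/N1 = 10/3 − 1 = 7/3
N3 = N1 + 2·N2  ⇒  N2/N1 = (N3/N1 − 1)/2 = (7/3 − 1)/2 = 2/3
smallest multiple with N1 ≥ 12 and N2 ≥ 10: k = 5  ⇒  N1 = 5·3 = 15, N2 = 5·2 = 10 (N1 ≤ 40, N2 ≤ 30, N2 ≠ N1 ✓), N3 = 15 + 2·10 = 35
check: (N1+N3)/N1 with N1 = 15, N3 = 35 gives 10/3; |achieved − target| = 0 ≤ 1/30 ✓

N1=15 N2=10 achieved=10/3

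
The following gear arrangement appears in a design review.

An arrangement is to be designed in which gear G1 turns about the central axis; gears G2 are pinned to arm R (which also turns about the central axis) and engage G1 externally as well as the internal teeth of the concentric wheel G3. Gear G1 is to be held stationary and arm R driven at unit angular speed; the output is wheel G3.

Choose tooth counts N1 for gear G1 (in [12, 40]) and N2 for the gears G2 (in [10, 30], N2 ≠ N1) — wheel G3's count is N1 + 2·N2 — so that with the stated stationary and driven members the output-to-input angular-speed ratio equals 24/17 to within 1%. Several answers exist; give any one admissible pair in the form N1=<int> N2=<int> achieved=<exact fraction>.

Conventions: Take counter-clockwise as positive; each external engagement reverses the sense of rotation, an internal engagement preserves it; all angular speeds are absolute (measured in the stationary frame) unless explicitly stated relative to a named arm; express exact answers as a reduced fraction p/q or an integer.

design class (target 24/17): planetary set
Willis with ω_sun = 0: ω_ring/ω_arm = (N1+N3)/N3; set equal to 24/17  ⇒  N3/N1 = 1/(24/17 − 1) = 17/7
N3 = N1 + 2·N2  ⇒  N2/N1 = (N3/N1 − 1)/2 = (17/7 − 1)/2 = 5/7
smallest multiple with N1 ≥ 12 and N2 ≥ 10: k = 2  ⇒  N1 = 2·7 = 14, N2 = 2·5 = 10 (N1 ≤ 40, N2 ≤ 30, N2 ≠ N1 ✓), N3 = 14 + 2·10 = 34
check: (N1+N3)/N3 with N1 = 14, N3 = 34 gives 24/17; |achieved − target| = 0 ≤ 6/425 ✓

N1=14 N2=10 achieved=24/17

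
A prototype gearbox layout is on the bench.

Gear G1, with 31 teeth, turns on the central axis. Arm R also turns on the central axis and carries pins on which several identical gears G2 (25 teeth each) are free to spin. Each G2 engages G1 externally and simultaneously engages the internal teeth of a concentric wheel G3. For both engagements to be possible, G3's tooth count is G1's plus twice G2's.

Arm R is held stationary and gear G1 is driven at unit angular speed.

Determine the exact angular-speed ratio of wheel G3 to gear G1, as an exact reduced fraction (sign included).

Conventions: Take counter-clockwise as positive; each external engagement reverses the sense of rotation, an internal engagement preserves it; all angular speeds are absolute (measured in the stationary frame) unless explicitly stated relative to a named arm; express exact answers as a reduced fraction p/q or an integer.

topology: planetary set — G1 31T / G2 25T / G3 81T, arm = carrier (Willis)
ring teeth: 31 + 2·25 = 81
31(ω_sun−ω_arm) = −81(ω_ring−ω_arm),  ω_arm = 0, ω_sun = 1
ω_ring = 0 − (31/81)(1−0) = -31/81
ω_out/ω_in = -31/81

-31/81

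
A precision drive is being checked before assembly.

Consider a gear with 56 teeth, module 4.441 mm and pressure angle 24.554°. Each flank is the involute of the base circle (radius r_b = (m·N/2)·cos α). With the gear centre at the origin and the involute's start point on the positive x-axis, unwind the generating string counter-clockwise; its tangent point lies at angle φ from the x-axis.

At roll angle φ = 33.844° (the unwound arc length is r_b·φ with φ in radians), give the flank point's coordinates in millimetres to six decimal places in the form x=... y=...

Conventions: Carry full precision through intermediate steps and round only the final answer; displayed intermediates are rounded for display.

x=131.146762 y=7.502420

topology: single-mesh involute geometry — m = 4.441, N = 56
pitch radius r_p = m·N/2 = 4.441·56/2 = 124.348000
base radius r_b = r_p·cos α = 124.348000·cos 24.554° = 113.103214
roll angle φ = 33.844° = 0.59068923 rad
x = r_b·(cos φ + φ·sin φ) = 131.146762
y = r_b·(sin φ − φ·cos φ) = 7.502420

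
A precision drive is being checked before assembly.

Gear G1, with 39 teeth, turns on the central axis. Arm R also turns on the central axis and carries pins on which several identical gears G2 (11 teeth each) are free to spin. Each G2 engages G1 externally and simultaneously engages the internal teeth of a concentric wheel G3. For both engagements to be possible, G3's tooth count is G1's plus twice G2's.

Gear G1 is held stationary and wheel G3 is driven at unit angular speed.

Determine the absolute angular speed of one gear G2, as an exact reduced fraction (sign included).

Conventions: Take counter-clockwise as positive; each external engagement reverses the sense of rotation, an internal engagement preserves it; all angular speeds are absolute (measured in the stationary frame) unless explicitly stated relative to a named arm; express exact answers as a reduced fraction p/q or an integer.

topology: planetary set — G1 39T / G2 11T / G3 61T, arm = carrier (Willis)
ring teeth: 39 + 2·11 = 61
39(ω_sun−ω_arm) = −61(ω_ring−ω_arm),  ω_sun = 0, ω_ring = 1
39(0−ω_arm) = −61(1−ω_arm)  ⇒  100·ω_arm = 61  ⇒  ω_arm = 61/100
sun–planet mesh: 39·(0−61/100) = −11·(ω_p−ω_arm)  ⇒  ω_p−ω_arm = 2379/1100
ω_p = 61/100 + 2379/1100 = 61/22
exact speed ratio = 61/22

61/22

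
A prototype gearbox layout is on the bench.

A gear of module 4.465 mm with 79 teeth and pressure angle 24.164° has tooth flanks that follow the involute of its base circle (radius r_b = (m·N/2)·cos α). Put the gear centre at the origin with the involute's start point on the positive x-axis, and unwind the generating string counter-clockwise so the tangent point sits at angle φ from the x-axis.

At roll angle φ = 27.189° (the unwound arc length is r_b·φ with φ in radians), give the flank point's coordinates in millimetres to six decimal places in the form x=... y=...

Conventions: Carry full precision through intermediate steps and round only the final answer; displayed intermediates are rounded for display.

topology: single-mesh involute geometry — m = 4.465, N = 79
pitch radius r_p = m·N/2 = 4.465·79/2 = 176.367500
base radius r_b = r_p·cos α = 176.367500·cos 24.164° = 160.913738
roll angle φ = 27.189° = 0.47453757 rad
x = r_b·(cos φ + φ·sin φ) = 178.024214
y = r_b·(sin φ − φ·cos φ) = 5.603667

x=178.024214 y=5.603667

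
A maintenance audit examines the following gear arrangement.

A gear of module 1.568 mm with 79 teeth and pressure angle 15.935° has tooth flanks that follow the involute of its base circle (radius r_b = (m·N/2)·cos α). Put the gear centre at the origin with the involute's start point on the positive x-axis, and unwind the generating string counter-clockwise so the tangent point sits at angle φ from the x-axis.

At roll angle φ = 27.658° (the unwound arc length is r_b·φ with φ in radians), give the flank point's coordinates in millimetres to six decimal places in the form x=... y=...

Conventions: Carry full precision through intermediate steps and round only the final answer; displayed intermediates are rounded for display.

x=66.095929 y=2.181449

single-mesh involute tooth geometry (79T wheel at module 1.568)
pitch radius r_p = m·N/2 = 1.568·79/2 = 61.936000
base radius r_b = r_p·cos α = 61.936000·cos 15.935° = 59.556034
roll angle φ = 27.658° = 0.48272316 rad
x = r_b·(cos φ + φ·sin φ) = 66.095929
y = r_b·(sin φ − φ·cos φ) = 2.181449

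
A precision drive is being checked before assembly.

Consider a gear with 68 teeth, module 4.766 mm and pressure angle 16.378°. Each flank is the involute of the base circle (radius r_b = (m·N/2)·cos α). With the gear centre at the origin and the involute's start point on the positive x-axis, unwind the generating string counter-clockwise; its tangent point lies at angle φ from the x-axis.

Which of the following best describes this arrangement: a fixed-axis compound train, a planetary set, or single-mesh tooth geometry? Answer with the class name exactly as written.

single-mesh tooth geometry

single-mesh involute tooth geometry (68T wheel at module 4.766)
classification: single-mesh tooth geometry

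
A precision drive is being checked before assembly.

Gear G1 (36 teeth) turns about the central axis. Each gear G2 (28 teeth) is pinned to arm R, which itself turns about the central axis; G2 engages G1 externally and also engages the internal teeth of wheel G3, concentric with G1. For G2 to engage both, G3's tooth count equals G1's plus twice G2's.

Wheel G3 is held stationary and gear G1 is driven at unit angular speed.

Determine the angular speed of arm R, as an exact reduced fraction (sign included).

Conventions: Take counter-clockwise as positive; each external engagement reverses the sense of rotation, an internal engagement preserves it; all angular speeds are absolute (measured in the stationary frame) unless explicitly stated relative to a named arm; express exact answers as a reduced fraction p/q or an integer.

9/32

class = planetary set [G3 = 36+2·28 = 92; Willis about the carrier]
ring teeth: 36 + 2·28 = 92
36(ω_sun−ω_arm) = −92(ω_ring−ω_arm),  ω_ring = 0, ω_sun = 1
36(1−ω_arm) = −92(0−ω_arm)  ⇒  128·ω_arm = 36  ⇒  ω_arm = 9/32
exact speed ratio = 9/32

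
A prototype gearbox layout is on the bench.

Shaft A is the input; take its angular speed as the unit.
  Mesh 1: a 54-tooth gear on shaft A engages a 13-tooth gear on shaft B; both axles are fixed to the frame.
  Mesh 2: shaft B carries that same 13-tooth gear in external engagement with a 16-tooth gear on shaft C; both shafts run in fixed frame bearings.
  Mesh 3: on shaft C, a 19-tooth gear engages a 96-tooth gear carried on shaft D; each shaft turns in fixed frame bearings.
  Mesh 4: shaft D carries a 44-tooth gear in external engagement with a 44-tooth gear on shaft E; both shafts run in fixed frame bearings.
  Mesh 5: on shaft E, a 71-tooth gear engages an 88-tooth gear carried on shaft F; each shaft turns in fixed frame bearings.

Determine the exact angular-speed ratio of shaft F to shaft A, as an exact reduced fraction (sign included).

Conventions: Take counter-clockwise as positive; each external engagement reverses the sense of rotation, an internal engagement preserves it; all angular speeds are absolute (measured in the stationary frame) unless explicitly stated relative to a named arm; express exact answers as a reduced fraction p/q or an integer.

-12141/22528

class = fixed-axis compound train [5 meshes; 5 ratios multiply, 5 sense flips]
mesh 1 [54T→13T]: running ratio 54/13, sense −
mesh 2 [13T→16T]: running ratio 27/8, sense +
mesh 3 [19T→96T]: running ratio 171/256, sense −
mesh 4 [44T→44T]: running ratio 171/256, sense +
mesh 5 [71T→88T]: running ratio 12141/22528, sense −
ω_out/ω_in = -12141/22528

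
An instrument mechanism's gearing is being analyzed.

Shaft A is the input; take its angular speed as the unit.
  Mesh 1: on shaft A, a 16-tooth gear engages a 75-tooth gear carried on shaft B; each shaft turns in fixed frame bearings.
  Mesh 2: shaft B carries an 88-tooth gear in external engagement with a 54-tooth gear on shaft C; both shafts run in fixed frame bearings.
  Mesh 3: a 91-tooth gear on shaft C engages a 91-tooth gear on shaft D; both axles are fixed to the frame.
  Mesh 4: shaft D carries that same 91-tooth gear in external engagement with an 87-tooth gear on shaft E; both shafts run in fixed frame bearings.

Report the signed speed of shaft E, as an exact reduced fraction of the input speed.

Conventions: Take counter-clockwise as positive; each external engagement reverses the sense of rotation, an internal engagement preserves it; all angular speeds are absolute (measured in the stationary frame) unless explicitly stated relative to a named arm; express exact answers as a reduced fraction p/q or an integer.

4-mesh fixed-axis compound train (all bearings frame-fixed)
mesh 1 [16T→75T]: |ω|/ω_in = 1×16/75 = 16/75, sense flips to −
mesh 2 [88T→54T]: |ω|/ω_in = (16/75)×88/54 = 704/2025, sense flips to +
mesh 3 [91T→91T]: |ω|/ω_in = (704/2025)×91/91 = 704/2025, sense flips to −
mesh 4 [91T→87T]: |ω|/ω_in = (704/2025)×91/87 = 64064/176175, sense flips to +
signed output speed (× input speed) = 64064/176175

64064/176175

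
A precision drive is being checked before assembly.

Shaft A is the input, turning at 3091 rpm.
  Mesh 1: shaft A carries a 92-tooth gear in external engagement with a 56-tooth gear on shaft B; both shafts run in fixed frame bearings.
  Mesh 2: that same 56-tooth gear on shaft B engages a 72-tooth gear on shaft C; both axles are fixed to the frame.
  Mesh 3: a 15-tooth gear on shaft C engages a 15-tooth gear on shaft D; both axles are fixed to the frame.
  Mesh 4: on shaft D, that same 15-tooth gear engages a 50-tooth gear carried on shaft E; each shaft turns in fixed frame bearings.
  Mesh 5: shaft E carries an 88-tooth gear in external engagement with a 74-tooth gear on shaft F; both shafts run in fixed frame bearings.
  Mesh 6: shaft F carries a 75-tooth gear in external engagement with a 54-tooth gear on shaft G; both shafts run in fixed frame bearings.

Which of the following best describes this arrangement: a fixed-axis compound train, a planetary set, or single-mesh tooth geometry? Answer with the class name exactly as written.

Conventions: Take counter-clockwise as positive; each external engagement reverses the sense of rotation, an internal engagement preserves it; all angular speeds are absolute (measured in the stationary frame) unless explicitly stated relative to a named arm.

fixed-axis compound train

recognized (7 fixed axles, 6 meshes): fixed-axis compound train
classification: fixed-axis compound train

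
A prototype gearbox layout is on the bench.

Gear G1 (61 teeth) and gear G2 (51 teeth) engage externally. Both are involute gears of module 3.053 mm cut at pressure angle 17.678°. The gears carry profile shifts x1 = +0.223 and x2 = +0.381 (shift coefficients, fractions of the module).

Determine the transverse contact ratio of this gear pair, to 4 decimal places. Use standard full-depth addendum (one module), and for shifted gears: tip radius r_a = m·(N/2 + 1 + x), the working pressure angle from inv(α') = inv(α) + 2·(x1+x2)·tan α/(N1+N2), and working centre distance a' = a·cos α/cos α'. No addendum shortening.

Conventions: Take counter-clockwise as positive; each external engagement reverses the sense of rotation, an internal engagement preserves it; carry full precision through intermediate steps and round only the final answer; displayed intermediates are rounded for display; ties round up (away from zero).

topology: single-mesh involute geometry — m = 3.053, 61T/51T pair
base radii: r_b1 = 88.719367, r_b2 = 74.175208
tip radii: r_a1 = 96.850319, r_a2 = 82.067693
inv(α') = inv(17.678°) + 2·(+0.223+0.381)·tan α/(61+51) = 0.01361597  ⇒  α' = 19.42503°
a' = a·cos α / cos α' = 170.9680·cos 17.678°/cos 19.42503° = 172.726615
action lengths: √(r_a1²−r_b1²) = 38.844025, √(r_a2²−r_b2²) = 35.116160
base pitch p_b = π·m·cos α = 9.138364
CR = (38.844025 + 35.116160 − 172.726615·sin 19.42503°)/9.138364 = 1.807319
contact ratio ≈ 1.8073

1.8073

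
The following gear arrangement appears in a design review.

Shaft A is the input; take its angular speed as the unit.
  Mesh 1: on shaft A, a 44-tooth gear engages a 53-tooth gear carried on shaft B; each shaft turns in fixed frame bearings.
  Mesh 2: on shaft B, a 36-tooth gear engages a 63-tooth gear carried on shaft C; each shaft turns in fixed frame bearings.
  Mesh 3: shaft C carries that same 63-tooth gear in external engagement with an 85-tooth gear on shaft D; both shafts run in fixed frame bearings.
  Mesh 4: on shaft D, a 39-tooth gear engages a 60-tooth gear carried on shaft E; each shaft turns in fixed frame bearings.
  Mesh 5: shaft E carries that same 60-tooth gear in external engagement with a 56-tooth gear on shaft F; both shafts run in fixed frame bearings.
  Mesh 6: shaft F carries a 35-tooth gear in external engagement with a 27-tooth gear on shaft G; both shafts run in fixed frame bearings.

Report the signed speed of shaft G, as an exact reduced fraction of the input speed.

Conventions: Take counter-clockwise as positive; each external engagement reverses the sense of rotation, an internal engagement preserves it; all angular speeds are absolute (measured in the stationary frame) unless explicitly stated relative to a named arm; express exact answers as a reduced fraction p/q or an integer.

6-mesh fixed-axis compound train (all bearings frame-fixed)
mesh 1 [44T→53T]: |ω|/ω_in = 1×44/53 = 44/53, sense flips to −
mesh 2 [36T→63T]: |ω|/ω_in = (44/53)×36/63 = 176/371, sense flips to +
mesh 3 [63T→85T]: |ω|/ω_in = (176/371)×63/85 = 1584/4505, sense flips to −
mesh 4 [39T→60T]: |ω|/ω_in = (1584/4505)×39/60 = 5148/22525, sense flips to +
mesh 5 [60T→56T]: |ω|/ω_in = (5148/22525)×60/56 = 7722/31535, sense flips to −
mesh 6 [35T→27T]: |ω|/ω_in = (7722/31535)×35/27 = 286/901, sense flips to +
signed output speed (× input speed) = 286/901

286/901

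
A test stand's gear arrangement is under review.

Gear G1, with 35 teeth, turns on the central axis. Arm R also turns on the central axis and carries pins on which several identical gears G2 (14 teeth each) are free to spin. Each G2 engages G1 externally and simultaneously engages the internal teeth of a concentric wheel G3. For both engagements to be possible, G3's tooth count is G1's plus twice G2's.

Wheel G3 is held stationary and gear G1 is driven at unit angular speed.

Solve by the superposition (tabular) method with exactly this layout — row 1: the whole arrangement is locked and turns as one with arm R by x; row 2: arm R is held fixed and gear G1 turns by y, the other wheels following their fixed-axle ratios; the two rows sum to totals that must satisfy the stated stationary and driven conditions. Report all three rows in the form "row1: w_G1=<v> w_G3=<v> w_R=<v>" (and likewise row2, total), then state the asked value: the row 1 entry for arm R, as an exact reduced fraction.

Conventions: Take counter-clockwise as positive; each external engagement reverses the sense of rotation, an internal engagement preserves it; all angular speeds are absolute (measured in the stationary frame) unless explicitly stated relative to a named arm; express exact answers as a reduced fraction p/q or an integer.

row1: w_G1=5/14 w_G3=5/14 w_R=5/14
row2: w_G1=9/14 w_G3=-5/14 w_R=0
total: w_G1=1 w_G3=0 w_R=5/14
asked value: 5/14

recognized (axles ride arm R): planetary set, 35/14/63 teeth
row 1: whole set turns with the arm by x
row 2 — arm fixed, fixed-axis ratios: sun y, ring −(35/63)·y, arm 0
boundary: total ω_ring = x − (35/63)·y = 0 and total ω_sun = x + y = 1  ⇒  y = 9/14, x = 5/14
row 2 ring = −(35/63)·9/14 = -5/14
totals (row 1 + row 2): sun 5/14 + 9/14 = 1, ring 5/14 + (-5/14) = 0, arm 5/14 + 0 = 5/14
asked cell (row1, arm) = 5/14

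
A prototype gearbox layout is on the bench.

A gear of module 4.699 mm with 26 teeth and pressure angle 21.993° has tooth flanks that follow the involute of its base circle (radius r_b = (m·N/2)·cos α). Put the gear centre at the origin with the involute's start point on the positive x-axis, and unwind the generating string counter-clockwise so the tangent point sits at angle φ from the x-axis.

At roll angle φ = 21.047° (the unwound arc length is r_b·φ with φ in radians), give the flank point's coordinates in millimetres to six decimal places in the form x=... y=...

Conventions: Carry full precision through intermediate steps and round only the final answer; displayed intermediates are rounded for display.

single-mesh involute tooth geometry (26T wheel at module 4.699)
pitch radius r_p = m·N/2 = 4.699·26/2 = 61.087000
base radius r_b = r_p·cos α = 61.087000·cos 21.993° = 56.641675
roll angle φ = 21.047° = 0.36733945 rad
x = r_b·(cos φ + φ·sin φ) = 60.335285
y = r_b·(sin φ − φ·cos φ) = 0.923307

x=60.335285 y=0.923307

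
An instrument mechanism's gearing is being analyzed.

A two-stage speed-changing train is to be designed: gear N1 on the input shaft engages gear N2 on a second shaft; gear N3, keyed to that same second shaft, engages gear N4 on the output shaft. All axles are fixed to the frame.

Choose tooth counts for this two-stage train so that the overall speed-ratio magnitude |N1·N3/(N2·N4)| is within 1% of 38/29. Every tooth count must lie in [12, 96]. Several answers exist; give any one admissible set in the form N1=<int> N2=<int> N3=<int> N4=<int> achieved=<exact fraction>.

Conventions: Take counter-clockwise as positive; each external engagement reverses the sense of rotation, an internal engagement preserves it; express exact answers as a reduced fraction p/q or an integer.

topology: fixed-axis compound train — 2 stages, target 38/29
target = 38/29 in lowest terms: an exact hit needs N1·N3 = k·38 and N2·N4 = k·29 for one integer k, every count in [12, 96]; additionally prefer no 1:1 stage (N1 ≠ N2, N3 ≠ N4)
k = 1…11: no 1:1-free in-range split of k·38 and k·29 into factor pairs; take k = 12
k = 12: N1·N3 = 456 = 12·38, N2·N4 = 348 = 29·12
achieved = 12·38/(29·12) = 38/29; |achieved − target| = 0 ≤ 19/1450 ✓

N1=12 N2=29 N3=38 N4=12 achieved=38/29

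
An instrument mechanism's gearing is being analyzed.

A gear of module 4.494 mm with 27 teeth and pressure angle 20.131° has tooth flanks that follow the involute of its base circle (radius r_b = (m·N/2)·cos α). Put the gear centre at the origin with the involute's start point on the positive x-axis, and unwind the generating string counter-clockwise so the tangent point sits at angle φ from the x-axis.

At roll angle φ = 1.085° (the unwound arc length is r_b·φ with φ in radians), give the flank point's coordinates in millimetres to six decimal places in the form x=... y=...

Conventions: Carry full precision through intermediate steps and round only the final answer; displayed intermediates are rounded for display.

x=56.972833 y=0.000129

class = single-mesh tooth geometry [base-circle involute, m = 4.494, 27T]
pitch radius r_p = m·N/2 = 4.494·27/2 = 60.669000
base radius r_b = r_p·cos α = 60.669000·cos 20.131° = 56.962620
roll angle φ = 1.085° = 0.01893682 rad
x = r_b·(cos φ + φ·sin φ) = 56.972833
y = r_b·(sin φ − φ·cos φ) = 0.000129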